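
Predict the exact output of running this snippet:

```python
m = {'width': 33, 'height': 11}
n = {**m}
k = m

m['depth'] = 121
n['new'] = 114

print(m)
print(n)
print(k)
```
{'width': 33, 'height': 11, 'depth': 121}
{'width': 33, 'height': 11, 'new': 114}
{'width': 33, 'height': 11, 'depth': 121}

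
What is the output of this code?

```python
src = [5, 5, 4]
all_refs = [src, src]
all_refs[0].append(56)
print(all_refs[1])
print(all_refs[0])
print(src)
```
[5, 5, 4, 56]
[5, 5, 4, 56]
[5, 5, 4, 56]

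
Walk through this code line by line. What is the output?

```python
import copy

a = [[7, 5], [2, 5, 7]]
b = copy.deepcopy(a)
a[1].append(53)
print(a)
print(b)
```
[[7, 5], [2, 5, 7, 53]]
[[7, 5], [2, 5, 7]]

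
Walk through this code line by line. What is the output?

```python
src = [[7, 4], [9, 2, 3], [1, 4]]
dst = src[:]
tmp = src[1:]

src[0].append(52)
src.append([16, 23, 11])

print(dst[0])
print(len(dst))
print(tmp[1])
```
[7, 4, 52]
3
[1, 4]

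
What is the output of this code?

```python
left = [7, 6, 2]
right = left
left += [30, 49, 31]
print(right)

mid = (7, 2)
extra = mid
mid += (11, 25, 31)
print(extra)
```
[7, 6, 2, 30, 49, 31]
(7, 2)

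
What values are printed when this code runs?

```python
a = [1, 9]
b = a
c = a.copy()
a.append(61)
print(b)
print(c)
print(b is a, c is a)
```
[1, 9, 61]
[1, 9]
True False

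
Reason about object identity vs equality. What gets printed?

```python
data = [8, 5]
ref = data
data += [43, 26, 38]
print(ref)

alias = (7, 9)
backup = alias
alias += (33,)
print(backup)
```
[8, 5, 43, 26, 38]
(7, 9)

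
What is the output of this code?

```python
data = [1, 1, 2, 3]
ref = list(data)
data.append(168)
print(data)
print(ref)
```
[1, 1, 2, 3, 168]
[1, 1, 2, 3]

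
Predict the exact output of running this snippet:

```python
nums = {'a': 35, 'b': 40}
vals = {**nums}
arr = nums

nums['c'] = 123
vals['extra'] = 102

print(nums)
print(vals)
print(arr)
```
{'a': 35, 'b': 40, 'c': 123}
{'a': 35, 'b': 40, 'extra': 102}
{'a': 35, 'b': 40, 'c': 123}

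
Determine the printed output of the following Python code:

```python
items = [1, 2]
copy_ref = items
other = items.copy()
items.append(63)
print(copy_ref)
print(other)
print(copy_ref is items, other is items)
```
[1, 2, 63]
[1, 2]
True False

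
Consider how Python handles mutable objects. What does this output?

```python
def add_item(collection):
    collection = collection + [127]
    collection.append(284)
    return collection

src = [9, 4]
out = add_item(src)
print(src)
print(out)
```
[9, 4]
[9, 4, 127, 284]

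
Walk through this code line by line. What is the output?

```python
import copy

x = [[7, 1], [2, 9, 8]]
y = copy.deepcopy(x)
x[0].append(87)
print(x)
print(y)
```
[[7, 1, 87], [2, 9, 8]]
[[7, 1], [2, 9, 8]]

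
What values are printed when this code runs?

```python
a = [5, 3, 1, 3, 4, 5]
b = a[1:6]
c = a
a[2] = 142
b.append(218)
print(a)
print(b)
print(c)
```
[5, 3, 142, 3, 4, 5]
[3, 1, 3, 4, 5, 218]
[5, 3, 142, 3, 4, 5]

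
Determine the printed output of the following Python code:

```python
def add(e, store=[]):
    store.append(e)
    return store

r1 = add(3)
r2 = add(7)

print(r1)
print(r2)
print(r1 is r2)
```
[3, 7]
[3, 7]
True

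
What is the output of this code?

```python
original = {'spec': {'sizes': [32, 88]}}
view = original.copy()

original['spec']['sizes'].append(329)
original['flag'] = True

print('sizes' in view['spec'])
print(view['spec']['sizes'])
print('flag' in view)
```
True
[32, 88, 329]
False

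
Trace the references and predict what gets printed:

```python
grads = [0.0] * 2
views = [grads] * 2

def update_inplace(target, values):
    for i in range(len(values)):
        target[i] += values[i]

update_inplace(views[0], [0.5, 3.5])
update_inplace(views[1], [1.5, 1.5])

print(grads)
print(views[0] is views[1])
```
[2.0, 5.0]
True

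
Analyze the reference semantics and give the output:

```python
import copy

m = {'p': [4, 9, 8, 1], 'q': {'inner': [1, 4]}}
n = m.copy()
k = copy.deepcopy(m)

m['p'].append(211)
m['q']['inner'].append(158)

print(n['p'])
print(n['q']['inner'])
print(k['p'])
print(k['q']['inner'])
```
[4, 9, 8, 1, 211]
[1, 4, 158]
[4, 9, 8, 1]
[1, 4]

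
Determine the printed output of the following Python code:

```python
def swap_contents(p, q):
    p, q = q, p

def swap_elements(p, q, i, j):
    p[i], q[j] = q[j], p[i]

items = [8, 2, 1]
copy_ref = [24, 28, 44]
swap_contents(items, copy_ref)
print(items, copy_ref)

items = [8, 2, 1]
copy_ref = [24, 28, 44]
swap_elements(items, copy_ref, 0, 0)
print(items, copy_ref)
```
[8, 2, 1] [24, 28, 44]
[24, 2, 1] [8, 28, 44]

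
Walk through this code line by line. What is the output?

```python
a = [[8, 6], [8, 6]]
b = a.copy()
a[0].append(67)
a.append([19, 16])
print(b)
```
[[8, 6, 67], [8, 6]]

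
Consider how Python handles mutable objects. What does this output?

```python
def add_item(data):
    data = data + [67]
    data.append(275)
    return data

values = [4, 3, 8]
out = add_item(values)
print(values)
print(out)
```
[4, 3, 8]
[4, 3, 8, 67, 275]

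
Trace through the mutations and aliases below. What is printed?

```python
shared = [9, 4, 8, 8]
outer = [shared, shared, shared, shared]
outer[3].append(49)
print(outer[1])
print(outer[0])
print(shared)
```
[9, 4, 8, 8, 49]
[9, 4, 8, 8, 49]
[9, 4, 8, 8, 49]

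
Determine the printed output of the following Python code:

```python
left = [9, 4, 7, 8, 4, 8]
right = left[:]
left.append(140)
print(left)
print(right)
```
[9, 4, 7, 8, 4, 8, 140]
[9, 4, 7, 8, 4, 8]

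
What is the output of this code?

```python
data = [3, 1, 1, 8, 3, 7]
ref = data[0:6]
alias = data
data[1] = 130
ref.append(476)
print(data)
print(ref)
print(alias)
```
[3, 130, 1, 8, 3, 7]
[3, 1, 1, 8, 3, 7, 476]
[3, 130, 1, 8, 3, 7]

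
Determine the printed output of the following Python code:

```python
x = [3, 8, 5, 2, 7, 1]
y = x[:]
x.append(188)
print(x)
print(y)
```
[3, 8, 5, 2, 7, 1, 188]
[3, 8, 5, 2, 7, 1]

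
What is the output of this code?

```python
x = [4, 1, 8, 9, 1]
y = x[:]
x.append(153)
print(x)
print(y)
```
[4, 1, 8, 9, 1, 153]
[4, 1, 8, 9, 1]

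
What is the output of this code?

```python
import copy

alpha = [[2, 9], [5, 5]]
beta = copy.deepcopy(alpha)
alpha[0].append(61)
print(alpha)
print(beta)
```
[[2, 9, 61], [5, 5]]
[[2, 9], [5, 5]]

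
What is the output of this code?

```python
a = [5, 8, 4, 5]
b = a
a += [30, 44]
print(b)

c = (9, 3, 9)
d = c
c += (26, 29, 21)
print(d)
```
[5, 8, 4, 5, 30, 44]
(9, 3, 9)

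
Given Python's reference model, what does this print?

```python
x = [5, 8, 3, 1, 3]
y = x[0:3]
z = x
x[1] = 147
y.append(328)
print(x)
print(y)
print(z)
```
[5, 147, 3, 1, 3]
[5, 8, 3, 328]
[5, 147, 3, 1, 3]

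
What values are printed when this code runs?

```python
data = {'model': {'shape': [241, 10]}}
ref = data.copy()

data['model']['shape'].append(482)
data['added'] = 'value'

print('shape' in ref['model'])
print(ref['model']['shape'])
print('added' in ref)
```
True
[241, 10, 482]
False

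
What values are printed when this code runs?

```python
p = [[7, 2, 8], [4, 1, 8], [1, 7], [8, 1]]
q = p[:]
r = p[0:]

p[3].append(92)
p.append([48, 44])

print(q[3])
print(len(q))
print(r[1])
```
[8, 1, 92]
4
[4, 1, 8]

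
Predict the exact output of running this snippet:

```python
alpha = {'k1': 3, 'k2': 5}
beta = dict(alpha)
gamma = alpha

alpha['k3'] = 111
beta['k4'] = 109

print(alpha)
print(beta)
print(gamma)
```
{'k1': 3, 'k2': 5, 'k3': 111}
{'k1': 3, 'k2': 5, 'k4': 109}
{'k1': 3, 'k2': 5, 'k3': 111}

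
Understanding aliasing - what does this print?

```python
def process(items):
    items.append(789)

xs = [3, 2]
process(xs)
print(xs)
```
[3, 2, 789]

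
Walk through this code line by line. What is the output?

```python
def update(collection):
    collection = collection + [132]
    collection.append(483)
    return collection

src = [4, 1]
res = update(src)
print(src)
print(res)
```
[4, 1]
[4, 1, 132, 483]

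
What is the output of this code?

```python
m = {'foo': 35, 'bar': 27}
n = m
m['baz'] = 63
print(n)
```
{'foo': 35, 'bar': 27, 'baz': 63}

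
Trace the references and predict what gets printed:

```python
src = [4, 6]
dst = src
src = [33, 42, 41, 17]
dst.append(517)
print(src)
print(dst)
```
[33, 42, 41, 17]
[4, 6, 517]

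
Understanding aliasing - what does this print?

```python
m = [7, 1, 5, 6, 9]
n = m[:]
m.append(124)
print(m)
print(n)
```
[7, 1, 5, 6, 9, 124]
[7, 1, 5, 6, 9]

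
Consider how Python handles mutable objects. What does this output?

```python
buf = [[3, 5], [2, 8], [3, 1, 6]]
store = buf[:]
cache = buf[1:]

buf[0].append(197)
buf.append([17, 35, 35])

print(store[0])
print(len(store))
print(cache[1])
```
[3, 5, 197]
3
[3, 1, 6]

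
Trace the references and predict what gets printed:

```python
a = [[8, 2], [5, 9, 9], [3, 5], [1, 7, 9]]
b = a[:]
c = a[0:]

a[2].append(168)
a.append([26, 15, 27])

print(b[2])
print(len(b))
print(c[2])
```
[3, 5, 168]
4
[3, 5, 168]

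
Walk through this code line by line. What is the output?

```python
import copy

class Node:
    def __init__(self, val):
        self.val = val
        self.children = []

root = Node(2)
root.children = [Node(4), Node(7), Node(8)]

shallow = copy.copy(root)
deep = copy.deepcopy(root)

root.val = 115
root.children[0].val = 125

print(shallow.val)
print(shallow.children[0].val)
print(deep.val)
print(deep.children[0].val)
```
2
125
2
4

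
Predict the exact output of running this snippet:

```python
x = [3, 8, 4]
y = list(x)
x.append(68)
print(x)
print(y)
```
[3, 8, 4, 68]
[3, 8, 4]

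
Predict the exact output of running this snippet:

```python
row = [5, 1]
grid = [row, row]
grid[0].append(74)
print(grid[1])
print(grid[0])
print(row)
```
[5, 1, 74]
[5, 1, 74]
[5, 1, 74]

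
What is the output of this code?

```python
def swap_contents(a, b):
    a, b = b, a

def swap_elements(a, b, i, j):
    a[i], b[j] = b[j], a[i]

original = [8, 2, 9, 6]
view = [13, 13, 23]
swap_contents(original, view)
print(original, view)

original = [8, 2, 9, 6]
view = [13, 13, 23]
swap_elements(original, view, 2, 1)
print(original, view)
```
[8, 2, 9, 6] [13, 13, 23]
[8, 2, 13, 6] [13, 9, 23]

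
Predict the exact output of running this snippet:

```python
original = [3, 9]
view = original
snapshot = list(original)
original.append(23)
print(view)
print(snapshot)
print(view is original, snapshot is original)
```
[3, 9, 23]
[3, 9]
True False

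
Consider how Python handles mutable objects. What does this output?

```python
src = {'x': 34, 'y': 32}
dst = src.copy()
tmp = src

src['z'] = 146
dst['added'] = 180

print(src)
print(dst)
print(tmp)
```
{'x': 34, 'y': 32, 'z': 146}
{'x': 34, 'y': 32, 'added': 180}
{'x': 34, 'y': 32, 'z': 146}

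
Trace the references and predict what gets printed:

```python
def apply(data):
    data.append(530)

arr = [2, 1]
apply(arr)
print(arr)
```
[2, 1, 530]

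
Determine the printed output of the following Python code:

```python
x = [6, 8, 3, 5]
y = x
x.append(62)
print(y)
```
[6, 8, 3, 5, 62]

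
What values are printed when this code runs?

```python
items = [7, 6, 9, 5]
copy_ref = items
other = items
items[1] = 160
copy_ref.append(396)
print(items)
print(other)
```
[7, 160, 9, 5, 396]
[7, 160, 9, 5, 396]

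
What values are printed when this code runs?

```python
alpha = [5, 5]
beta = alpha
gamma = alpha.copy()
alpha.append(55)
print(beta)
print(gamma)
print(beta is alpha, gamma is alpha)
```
[5, 5, 55]
[5, 5]
True False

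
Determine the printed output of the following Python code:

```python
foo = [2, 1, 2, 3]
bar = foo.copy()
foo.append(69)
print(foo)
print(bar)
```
[2, 1, 2, 3, 69]
[2, 1, 2, 3]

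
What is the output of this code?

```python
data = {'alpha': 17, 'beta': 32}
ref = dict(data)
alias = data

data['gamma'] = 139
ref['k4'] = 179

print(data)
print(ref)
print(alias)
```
{'alpha': 17, 'beta': 32, 'gamma': 139}
{'alpha': 17, 'beta': 32, 'k4': 179}
{'alpha': 17, 'beta': 32, 'gamma': 139}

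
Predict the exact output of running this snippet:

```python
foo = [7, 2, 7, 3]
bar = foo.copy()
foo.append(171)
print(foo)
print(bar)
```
[7, 2, 7, 3, 171]
[7, 2, 7, 3]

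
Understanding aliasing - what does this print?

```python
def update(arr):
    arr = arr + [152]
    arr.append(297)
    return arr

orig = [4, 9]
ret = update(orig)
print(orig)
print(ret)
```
[4, 9]
[4, 9, 152, 297]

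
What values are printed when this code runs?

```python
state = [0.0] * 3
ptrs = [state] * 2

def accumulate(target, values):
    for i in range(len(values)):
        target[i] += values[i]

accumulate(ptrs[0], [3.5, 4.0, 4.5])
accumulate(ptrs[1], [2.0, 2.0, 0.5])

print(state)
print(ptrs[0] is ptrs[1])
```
[5.5, 6.0, 5.0]
True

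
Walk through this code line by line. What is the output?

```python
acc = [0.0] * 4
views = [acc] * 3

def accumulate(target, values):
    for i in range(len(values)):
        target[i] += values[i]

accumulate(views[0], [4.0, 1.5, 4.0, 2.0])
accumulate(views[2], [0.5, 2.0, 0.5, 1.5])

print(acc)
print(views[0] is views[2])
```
[4.5, 3.5, 4.5, 3.5]
True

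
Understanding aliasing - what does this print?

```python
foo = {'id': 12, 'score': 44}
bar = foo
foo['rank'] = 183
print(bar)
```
{'id': 12, 'score': 44, 'rank': 183}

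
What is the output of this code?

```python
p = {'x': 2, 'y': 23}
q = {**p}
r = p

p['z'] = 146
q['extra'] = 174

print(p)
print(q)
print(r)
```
{'x': 2, 'y': 23, 'z': 146}
{'x': 2, 'y': 23, 'extra': 174}
{'x': 2, 'y': 23, 'z': 146}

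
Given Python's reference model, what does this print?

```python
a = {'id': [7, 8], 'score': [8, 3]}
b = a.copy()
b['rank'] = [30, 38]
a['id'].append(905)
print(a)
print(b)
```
{'id': [7, 8, 905], 'score': [8, 3]}
{'id': [7, 8, 905], 'score': [8, 3], 'rank': [30, 38]}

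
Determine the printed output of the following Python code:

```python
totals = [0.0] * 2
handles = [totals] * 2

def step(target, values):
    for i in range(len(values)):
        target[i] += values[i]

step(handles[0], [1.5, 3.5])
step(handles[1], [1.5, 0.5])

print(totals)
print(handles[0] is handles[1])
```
[3.0, 4.0]
True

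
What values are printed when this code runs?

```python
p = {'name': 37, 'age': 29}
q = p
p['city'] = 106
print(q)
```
{'name': 37, 'age': 29, 'city': 106}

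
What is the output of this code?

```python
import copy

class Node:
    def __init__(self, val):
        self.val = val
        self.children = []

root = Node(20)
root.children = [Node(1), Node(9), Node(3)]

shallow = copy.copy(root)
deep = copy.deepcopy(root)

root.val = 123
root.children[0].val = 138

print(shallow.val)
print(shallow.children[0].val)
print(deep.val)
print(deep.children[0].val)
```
20
138
20
1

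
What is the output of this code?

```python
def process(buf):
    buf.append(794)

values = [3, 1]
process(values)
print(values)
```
[3, 1, 794]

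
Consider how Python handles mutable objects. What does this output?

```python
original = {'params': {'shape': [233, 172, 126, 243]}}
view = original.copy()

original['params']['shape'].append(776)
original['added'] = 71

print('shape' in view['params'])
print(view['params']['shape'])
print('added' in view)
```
True
[233, 172, 126, 243, 776]
False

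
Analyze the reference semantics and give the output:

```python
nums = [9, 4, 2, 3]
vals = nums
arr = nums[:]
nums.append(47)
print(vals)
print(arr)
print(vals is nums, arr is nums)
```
[9, 4, 2, 3, 47]
[9, 4, 2, 3]
True False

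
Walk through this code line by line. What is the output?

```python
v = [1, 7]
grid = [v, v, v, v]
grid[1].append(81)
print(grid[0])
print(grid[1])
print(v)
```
[1, 7, 81]
[1, 7, 81]
[1, 7, 81]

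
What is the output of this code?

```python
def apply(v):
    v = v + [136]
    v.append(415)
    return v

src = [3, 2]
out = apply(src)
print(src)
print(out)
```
[3, 2]
[3, 2, 136, 415]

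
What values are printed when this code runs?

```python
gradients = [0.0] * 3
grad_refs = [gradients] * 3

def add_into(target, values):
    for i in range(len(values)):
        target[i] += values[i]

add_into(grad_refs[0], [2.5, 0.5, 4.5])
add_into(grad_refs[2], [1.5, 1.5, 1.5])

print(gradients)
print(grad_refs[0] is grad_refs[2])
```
[4.0, 2.0, 6.0]
True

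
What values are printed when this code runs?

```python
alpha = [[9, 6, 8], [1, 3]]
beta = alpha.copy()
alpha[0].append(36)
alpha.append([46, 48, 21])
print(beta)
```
[[9, 6, 8, 36], [1, 3]]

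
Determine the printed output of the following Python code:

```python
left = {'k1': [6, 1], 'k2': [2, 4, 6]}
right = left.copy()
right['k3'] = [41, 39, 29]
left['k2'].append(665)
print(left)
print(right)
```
{'k1': [6, 1], 'k2': [2, 4, 6, 665]}
{'k1': [6, 1], 'k2': [2, 4, 6, 665], 'k3': [41, 39, 29]}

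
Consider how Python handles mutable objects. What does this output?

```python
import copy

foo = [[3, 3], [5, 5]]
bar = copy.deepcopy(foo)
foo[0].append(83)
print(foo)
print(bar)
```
[[3, 3, 83], [5, 5]]
[[3, 3], [5, 5]]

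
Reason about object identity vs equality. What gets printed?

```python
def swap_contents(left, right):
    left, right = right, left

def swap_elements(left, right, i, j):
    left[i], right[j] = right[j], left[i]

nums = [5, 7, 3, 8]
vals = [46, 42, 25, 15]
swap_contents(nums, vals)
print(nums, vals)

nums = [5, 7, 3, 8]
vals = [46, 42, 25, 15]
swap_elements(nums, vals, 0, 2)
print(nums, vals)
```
[5, 7, 3, 8] [46, 42, 25, 15]
[25, 7, 3, 8] [46, 42, 5, 15]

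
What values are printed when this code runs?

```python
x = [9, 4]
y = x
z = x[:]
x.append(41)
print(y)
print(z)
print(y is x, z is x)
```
[9, 4, 41]
[9, 4]
True False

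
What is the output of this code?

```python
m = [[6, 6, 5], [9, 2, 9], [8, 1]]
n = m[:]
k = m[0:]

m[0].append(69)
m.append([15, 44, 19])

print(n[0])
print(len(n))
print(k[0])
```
[6, 6, 5, 69]
3
[6, 6, 5, 69]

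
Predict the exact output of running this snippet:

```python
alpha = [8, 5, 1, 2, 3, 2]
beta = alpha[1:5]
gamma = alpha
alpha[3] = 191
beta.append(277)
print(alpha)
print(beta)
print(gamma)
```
[8, 5, 1, 191, 3, 2]
[5, 1, 2, 3, 277]
[8, 5, 1, 191, 3, 2]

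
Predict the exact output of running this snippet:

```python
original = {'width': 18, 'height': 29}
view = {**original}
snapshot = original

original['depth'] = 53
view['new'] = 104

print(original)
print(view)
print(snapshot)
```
{'width': 18, 'height': 29, 'depth': 53}
{'width': 18, 'height': 29, 'new': 104}
{'width': 18, 'height': 29, 'depth': 53}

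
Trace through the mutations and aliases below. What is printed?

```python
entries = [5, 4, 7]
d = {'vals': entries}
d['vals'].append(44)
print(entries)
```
[5, 4, 7, 44]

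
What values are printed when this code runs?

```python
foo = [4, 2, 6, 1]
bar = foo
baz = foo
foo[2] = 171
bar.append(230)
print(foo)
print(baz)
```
[4, 2, 171, 1, 230]
[4, 2, 171, 1, 230]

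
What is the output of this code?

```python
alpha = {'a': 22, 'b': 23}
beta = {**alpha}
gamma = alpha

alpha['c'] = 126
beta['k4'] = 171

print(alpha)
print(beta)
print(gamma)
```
{'a': 22, 'b': 23, 'c': 126}
{'a': 22, 'b': 23, 'k4': 171}
{'a': 22, 'b': 23, 'c': 126}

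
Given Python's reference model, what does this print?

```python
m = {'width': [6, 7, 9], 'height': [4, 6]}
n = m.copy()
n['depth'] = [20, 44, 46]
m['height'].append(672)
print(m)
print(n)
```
{'width': [6, 7, 9], 'height': [4, 6, 672]}
{'width': [6, 7, 9], 'height': [4, 6, 672], 'depth': [20, 44, 46]}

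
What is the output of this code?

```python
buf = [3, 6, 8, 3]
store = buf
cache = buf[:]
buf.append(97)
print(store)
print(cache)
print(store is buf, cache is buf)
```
[3, 6, 8, 3, 97]
[3, 6, 8, 3]
True False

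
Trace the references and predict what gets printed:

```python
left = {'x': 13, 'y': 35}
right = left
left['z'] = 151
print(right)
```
{'x': 13, 'y': 35, 'z': 151}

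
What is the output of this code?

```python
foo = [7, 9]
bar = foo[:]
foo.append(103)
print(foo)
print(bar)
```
[7, 9, 103]
[7, 9]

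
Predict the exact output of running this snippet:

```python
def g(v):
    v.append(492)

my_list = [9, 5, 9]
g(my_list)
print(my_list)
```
[9, 5, 9, 492]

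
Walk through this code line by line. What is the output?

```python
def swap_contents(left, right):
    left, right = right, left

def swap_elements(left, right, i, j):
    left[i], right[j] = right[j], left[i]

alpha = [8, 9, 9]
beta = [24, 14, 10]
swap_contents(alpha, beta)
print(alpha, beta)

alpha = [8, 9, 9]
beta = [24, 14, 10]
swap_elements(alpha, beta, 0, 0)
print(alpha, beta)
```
[8, 9, 9] [24, 14, 10]
[24, 9, 9] [8, 14, 10]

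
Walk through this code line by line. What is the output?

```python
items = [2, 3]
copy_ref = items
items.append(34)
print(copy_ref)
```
[2, 3, 34]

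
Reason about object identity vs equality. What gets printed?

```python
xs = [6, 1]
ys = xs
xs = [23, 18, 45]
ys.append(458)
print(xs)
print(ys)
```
[23, 18, 45]
[6, 1, 458]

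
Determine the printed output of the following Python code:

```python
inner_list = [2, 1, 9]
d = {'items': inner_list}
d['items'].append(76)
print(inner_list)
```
[2, 1, 9, 76]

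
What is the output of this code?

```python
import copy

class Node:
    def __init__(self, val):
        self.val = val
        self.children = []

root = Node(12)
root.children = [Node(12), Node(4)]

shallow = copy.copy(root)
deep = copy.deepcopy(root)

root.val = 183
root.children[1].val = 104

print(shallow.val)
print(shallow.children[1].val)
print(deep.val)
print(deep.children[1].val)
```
12
104
12
4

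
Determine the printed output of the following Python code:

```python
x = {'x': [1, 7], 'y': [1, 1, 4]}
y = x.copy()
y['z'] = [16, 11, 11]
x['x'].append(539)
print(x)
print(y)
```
{'x': [1, 7, 539], 'y': [1, 1, 4]}
{'x': [1, 7, 539], 'y': [1, 1, 4], 'z': [16, 11, 11]}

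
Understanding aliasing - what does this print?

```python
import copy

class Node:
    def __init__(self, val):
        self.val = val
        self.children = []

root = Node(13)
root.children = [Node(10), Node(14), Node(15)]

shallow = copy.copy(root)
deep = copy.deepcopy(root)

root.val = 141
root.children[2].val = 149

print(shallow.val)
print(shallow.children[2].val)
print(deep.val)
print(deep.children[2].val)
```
13
149
13
15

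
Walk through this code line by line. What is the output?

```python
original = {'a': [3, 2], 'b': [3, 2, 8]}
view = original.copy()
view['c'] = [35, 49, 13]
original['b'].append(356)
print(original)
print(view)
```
{'a': [3, 2], 'b': [3, 2, 8, 356]}
{'a': [3, 2], 'b': [3, 2, 8, 356], 'c': [35, 49, 13]}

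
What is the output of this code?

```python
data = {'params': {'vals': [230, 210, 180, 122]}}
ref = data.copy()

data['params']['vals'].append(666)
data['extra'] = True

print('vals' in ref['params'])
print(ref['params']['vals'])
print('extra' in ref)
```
True
[230, 210, 180, 122, 666]
False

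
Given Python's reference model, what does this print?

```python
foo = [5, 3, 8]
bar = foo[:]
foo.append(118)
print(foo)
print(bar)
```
[5, 3, 8, 118]
[5, 3, 8]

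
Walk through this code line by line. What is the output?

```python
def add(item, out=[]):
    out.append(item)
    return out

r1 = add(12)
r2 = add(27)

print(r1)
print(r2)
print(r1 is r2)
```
[12, 27]
[12, 27]
True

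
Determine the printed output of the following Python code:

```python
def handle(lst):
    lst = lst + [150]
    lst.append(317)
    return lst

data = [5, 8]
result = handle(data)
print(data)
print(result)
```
[5, 8]
[5, 8, 150, 317]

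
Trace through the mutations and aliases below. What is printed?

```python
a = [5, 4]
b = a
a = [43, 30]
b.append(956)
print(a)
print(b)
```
[43, 30]
[5, 4, 956]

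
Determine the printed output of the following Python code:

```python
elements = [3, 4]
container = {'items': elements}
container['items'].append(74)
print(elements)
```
[3, 4, 74]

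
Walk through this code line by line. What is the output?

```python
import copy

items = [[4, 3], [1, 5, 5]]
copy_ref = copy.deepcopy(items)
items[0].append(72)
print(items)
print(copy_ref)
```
[[4, 3, 72], [1, 5, 5]]
[[4, 3], [1, 5, 5]]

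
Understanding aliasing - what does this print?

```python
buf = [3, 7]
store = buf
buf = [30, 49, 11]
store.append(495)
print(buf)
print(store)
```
[30, 49, 11]
[3, 7, 495]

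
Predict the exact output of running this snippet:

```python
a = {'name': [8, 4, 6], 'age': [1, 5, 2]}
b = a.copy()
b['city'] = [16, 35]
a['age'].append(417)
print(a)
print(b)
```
{'name': [8, 4, 6], 'age': [1, 5, 2, 417]}
{'name': [8, 4, 6], 'age': [1, 5, 2, 417], 'city': [16, 35]}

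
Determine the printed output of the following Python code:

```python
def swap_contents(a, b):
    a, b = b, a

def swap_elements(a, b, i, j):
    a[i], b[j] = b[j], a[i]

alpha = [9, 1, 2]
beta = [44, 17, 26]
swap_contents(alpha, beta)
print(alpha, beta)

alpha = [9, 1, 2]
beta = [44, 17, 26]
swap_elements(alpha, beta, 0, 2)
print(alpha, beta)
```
[9, 1, 2] [44, 17, 26]
[26, 1, 2] [44, 17, 9]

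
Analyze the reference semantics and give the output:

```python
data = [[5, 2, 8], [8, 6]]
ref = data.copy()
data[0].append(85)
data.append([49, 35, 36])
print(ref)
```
[[5, 2, 8, 85], [8, 6]]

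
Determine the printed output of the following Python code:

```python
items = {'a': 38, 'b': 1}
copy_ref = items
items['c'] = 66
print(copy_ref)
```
{'a': 38, 'b': 1, 'c': 66}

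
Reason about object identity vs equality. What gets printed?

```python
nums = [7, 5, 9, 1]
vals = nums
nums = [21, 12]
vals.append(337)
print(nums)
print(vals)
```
[21, 12]
[7, 5, 9, 1, 337]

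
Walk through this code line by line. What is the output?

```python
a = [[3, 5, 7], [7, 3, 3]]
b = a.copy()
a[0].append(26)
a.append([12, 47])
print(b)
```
[[3, 5, 7, 26], [7, 3, 3]]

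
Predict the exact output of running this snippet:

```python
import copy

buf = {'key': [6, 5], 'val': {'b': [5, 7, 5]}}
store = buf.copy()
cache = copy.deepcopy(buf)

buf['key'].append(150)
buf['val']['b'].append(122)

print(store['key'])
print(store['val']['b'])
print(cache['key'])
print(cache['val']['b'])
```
[6, 5, 150]
[5, 7, 5, 122]
[6, 5]
[5, 7, 5]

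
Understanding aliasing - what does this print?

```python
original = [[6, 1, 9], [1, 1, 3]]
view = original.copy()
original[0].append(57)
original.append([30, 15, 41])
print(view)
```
[[6, 1, 9, 57], [1, 1, 3]]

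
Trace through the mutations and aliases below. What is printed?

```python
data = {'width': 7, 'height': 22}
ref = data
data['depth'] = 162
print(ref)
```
{'width': 7, 'height': 22, 'depth': 162}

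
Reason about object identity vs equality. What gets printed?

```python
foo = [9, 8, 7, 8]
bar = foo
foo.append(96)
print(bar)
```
[9, 8, 7, 8, 96]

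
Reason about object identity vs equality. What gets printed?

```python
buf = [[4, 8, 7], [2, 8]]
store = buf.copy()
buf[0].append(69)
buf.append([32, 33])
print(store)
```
[[4, 8, 7, 69], [2, 8]]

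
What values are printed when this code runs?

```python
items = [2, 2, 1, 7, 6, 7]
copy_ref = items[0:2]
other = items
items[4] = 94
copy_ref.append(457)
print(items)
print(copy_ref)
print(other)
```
[2, 2, 1, 7, 94, 7]
[2, 2, 457]
[2, 2, 1, 7, 94, 7]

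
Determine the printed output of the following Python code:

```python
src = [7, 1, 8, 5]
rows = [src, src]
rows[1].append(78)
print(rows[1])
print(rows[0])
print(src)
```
[7, 1, 8, 5, 78]
[7, 1, 8, 5, 78]
[7, 1, 8, 5, 78]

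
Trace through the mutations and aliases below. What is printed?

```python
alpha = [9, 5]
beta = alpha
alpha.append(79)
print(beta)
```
[9, 5, 79]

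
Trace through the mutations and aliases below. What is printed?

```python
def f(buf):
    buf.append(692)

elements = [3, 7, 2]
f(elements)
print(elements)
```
[3, 7, 2, 692]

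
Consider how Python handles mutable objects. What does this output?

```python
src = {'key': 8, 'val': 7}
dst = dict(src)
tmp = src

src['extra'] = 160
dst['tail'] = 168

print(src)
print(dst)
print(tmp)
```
{'key': 8, 'val': 7, 'extra': 160}
{'key': 8, 'val': 7, 'tail': 168}
{'key': 8, 'val': 7, 'extra': 160}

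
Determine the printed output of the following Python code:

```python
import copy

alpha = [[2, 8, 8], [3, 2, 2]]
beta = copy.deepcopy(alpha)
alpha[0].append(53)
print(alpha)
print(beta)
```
[[2, 8, 8, 53], [3, 2, 2]]
[[2, 8, 8], [3, 2, 2]]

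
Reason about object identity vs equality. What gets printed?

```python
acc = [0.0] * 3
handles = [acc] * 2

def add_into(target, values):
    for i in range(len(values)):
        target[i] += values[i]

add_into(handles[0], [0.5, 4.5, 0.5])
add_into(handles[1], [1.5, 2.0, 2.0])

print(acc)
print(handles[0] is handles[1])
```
[2.0, 6.5, 2.5]
True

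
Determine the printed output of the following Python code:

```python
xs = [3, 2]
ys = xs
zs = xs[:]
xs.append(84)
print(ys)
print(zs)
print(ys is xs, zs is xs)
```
[3, 2, 84]
[3, 2]
True False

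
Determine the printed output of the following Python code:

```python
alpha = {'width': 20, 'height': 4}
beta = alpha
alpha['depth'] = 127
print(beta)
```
{'width': 20, 'height': 4, 'depth': 127}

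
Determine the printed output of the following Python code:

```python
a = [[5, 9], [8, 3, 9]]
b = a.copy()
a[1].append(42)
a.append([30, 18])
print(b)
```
[[5, 9], [8, 3, 9, 42]]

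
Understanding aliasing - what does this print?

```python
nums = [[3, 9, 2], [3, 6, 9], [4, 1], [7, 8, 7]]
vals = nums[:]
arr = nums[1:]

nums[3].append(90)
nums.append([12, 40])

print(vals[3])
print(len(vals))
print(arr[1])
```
[7, 8, 7, 90]
4
[4, 1]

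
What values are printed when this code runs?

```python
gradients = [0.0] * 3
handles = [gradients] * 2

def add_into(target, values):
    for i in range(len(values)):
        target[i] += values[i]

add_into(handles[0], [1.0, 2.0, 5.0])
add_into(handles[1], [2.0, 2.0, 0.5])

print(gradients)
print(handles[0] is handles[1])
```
[3.0, 4.0, 5.5]
True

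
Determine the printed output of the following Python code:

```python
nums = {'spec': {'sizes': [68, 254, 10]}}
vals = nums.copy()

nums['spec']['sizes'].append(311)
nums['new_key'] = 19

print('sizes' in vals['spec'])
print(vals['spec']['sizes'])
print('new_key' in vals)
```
True
[68, 254, 10, 311]
False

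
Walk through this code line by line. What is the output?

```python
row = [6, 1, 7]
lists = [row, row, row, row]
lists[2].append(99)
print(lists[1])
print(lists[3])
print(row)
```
[6, 1, 7, 99]
[6, 1, 7, 99]
[6, 1, 7, 99]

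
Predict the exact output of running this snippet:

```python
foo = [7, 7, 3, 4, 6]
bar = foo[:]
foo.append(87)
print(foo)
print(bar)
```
[7, 7, 3, 4, 6, 87]
[7, 7, 3, 4, 6]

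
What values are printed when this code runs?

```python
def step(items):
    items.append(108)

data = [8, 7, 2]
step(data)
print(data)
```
[8, 7, 2, 108]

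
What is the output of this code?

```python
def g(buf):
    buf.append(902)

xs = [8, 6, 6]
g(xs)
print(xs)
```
[8, 6, 6, 902]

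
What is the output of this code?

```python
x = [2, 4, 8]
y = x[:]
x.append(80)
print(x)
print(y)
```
[2, 4, 8, 80]
[2, 4, 8]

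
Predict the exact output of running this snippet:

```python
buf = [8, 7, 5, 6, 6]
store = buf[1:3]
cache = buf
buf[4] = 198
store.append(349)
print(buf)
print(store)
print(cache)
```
[8, 7, 5, 6, 198]
[7, 5, 349]
[8, 7, 5, 6, 198]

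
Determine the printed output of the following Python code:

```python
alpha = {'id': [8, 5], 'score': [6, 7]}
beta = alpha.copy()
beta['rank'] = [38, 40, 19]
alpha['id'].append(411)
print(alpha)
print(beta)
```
{'id': [8, 5, 411], 'score': [6, 7]}
{'id': [8, 5, 411], 'score': [6, 7], 'rank': [38, 40, 19]}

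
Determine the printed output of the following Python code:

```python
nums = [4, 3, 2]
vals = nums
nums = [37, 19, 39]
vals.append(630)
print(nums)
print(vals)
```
[37, 19, 39]
[4, 3, 2, 630]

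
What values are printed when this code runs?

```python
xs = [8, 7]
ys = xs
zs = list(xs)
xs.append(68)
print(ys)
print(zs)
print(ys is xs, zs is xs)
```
[8, 7, 68]
[8, 7]
True False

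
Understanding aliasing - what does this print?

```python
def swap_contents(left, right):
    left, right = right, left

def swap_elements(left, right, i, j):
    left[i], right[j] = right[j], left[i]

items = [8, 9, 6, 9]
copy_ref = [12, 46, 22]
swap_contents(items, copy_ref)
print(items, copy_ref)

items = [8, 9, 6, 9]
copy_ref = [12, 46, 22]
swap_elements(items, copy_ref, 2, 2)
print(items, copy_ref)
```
[8, 9, 6, 9] [12, 46, 22]
[8, 9, 22, 9] [12, 46, 6]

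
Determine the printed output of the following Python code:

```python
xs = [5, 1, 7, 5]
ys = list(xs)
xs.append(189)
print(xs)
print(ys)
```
[5, 1, 7, 5, 189]
[5, 1, 7, 5]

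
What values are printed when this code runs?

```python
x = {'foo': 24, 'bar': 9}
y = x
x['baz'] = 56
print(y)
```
{'foo': 24, 'bar': 9, 'baz': 56}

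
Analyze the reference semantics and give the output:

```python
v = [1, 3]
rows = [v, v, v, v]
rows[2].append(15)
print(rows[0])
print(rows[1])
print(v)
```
[1, 3, 15]
[1, 3, 15]
[1, 3, 15]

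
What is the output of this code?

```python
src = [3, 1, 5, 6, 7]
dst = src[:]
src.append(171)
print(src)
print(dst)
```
[3, 1, 5, 6, 7, 171]
[3, 1, 5, 6, 7]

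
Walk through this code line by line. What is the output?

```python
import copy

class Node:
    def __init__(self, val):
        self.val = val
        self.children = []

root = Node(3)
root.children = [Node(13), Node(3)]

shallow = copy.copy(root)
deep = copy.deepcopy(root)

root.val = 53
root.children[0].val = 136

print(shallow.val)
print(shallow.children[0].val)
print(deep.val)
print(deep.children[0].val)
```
3
136
3
13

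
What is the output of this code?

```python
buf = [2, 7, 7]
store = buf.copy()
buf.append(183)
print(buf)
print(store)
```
[2, 7, 7, 183]
[2, 7, 7]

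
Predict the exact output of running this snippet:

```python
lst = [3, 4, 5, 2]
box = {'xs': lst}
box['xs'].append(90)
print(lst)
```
[3, 4, 5, 2, 90]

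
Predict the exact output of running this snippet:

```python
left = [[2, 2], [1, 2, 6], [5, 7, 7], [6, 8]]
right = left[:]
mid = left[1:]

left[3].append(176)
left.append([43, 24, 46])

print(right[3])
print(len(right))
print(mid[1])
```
[6, 8, 176]
4
[5, 7, 7]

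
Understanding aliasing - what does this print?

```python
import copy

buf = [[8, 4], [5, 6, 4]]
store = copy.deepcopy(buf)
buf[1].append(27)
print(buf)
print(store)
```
[[8, 4], [5, 6, 4, 27]]
[[8, 4], [5, 6, 4]]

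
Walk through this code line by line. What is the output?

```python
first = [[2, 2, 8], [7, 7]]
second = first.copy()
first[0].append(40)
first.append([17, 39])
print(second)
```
[[2, 2, 8, 40], [7, 7]]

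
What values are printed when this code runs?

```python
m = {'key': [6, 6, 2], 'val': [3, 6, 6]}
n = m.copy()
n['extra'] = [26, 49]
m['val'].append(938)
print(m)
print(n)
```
{'key': [6, 6, 2], 'val': [3, 6, 6, 938]}
{'key': [6, 6, 2], 'val': [3, 6, 6, 938], 'extra': [26, 49]}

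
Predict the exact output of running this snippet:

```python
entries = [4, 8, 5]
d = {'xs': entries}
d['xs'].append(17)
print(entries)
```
[4, 8, 5, 17]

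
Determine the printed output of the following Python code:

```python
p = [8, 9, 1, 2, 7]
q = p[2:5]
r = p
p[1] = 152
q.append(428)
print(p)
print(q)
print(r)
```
[8, 152, 1, 2, 7]
[1, 2, 7, 428]
[8, 152, 1, 2, 7]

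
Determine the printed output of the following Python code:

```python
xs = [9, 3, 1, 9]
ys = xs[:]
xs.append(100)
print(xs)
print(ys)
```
[9, 3, 1, 9, 100]
[9, 3, 1, 9]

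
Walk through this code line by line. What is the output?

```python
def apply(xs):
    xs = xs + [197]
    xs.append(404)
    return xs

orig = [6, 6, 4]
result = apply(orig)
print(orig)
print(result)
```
[6, 6, 4]
[6, 6, 4, 197, 404]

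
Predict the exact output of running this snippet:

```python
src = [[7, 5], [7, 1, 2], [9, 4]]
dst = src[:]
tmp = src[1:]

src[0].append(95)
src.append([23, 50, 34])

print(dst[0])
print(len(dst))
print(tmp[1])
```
[7, 5, 95]
3
[9, 4]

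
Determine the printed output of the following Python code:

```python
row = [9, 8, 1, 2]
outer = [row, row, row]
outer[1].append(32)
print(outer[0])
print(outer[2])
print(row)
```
[9, 8, 1, 2, 32]
[9, 8, 1, 2, 32]
[9, 8, 1, 2, 32]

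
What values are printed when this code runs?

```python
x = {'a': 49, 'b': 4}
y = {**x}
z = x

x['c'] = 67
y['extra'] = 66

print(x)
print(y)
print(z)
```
{'a': 49, 'b': 4, 'c': 67}
{'a': 49, 'b': 4, 'extra': 66}
{'a': 49, 'b': 4, 'c': 67}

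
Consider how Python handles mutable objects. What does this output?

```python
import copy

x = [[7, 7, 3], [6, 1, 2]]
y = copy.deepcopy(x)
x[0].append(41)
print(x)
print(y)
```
[[7, 7, 3, 41], [6, 1, 2]]
[[7, 7, 3], [6, 1, 2]]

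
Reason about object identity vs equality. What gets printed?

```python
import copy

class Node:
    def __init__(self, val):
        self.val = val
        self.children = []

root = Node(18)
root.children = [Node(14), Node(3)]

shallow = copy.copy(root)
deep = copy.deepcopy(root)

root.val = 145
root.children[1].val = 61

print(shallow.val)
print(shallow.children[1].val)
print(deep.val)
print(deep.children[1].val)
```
18
61
18
3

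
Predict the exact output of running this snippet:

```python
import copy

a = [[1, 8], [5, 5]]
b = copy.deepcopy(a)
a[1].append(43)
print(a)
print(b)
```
[[1, 8], [5, 5, 43]]
[[1, 8], [5, 5]]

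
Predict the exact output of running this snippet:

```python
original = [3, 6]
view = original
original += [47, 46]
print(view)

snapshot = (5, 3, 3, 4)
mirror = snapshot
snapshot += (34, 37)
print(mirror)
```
[3, 6, 47, 46]
(5, 3, 3, 4)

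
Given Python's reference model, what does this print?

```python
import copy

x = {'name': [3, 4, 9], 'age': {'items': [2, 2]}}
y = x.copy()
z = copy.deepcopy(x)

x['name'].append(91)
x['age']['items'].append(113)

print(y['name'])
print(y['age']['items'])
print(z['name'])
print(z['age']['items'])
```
[3, 4, 9, 91]
[2, 2, 113]
[3, 4, 9]
[2, 2]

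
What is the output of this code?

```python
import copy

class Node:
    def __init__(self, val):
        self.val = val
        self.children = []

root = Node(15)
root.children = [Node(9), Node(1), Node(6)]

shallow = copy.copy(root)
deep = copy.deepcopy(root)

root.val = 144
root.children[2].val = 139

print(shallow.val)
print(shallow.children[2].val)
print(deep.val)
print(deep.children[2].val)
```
15
139
15
6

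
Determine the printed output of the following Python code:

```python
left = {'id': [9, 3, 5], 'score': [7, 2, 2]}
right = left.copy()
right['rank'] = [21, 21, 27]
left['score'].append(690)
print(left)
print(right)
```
{'id': [9, 3, 5], 'score': [7, 2, 2, 690]}
{'id': [9, 3, 5], 'score': [7, 2, 2, 690], 'rank': [21, 21, 27]}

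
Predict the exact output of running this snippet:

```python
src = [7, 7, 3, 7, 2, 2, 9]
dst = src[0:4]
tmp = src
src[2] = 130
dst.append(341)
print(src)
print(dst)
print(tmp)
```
[7, 7, 130, 7, 2, 2, 9]
[7, 7, 3, 7, 341]
[7, 7, 130, 7, 2, 2, 9]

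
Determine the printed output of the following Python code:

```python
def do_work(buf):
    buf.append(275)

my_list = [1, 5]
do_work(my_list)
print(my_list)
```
[1, 5, 275]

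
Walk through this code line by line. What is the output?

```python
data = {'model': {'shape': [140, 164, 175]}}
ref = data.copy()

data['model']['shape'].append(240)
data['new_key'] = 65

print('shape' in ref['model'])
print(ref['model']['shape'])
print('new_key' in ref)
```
True
[140, 164, 175, 240]
False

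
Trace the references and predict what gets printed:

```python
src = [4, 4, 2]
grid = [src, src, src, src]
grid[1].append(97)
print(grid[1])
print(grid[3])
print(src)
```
[4, 4, 2, 97]
[4, 4, 2, 97]
[4, 4, 2, 97]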